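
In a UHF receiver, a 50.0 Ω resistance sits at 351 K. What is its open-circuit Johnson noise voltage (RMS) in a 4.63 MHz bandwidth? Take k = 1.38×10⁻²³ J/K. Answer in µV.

2.12 µV

V_n = √(4kTRB)
4kTRB = 4 × 1.38×10⁻²³ × 351 × 5.00×10¹ × 4.63×10⁶ = 4.49×10⁻¹² V²
V_n = √(4.49×10⁻¹²) = 2.12×10⁻⁶ V = 2.12 µV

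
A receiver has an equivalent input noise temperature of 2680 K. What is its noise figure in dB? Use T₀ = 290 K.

F = 1 + T_e/T₀ = 1 + 2680/290 = 10.2414
NF = 10 log₁₀(10.2414) = 10.10 dB

10.10 dB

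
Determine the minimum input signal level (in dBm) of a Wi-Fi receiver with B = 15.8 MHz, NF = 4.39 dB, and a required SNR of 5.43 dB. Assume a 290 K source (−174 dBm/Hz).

Sensitivity = −174 + 10 log₁₀(B) + NF + SNR_min
= −174 + 71.99 + 4.39 + 5.43
= −92.19 dBm → −92.2 dBm

−92.2 dBm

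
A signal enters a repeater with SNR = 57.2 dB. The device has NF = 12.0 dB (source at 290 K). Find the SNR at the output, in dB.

45.2 dB

By definition F = SNR_in/SNR_out, so in dB: SNR_out = SNR_in − NF
SNR_out = 57.2 − 12.0 = 45.2 dB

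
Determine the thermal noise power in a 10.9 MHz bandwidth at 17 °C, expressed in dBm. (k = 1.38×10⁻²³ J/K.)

T = 17 °C + 273.15 = 290.15 K
P_n = kTB = 1.38×10⁻²³ × 290.15 × 1.09×10⁷ = 4.36×10⁻¹⁴ W
In dBm: 10 log₁₀(4.36×10⁻¹⁴ / 10⁻³) = −103.6 dBm

−103.6 dBm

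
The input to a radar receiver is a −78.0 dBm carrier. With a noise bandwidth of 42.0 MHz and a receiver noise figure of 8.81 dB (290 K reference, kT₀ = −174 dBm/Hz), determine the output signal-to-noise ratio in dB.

Noise floor: N = −174 + 10 log₁₀(B) + NF
10 log₁₀(4.20×10⁷) = 76.23 dB
N = −174 + 76.23 + 8.81 = −88.96 dBm
SNR = P_sig − N = −78.0 − (−88.96) = 10.96 dB → 11.0 dB

11.0 dB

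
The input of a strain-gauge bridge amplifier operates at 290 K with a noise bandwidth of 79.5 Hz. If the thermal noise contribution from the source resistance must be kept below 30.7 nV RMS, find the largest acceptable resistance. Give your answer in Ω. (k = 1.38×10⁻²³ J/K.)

741 Ω

Johnson–Nyquist: V_n = √(4kTRB) ⇒ R = V_n² / (4kTB)
4kTB = 4 × 1.38×10⁻²³ × 290 × 7.95×10¹ = 1.27×10⁻¹⁸
R = (3.07×10⁻⁸)² / 1.27×10⁻¹⁸ = 7.41×10² Ω = 741 Ω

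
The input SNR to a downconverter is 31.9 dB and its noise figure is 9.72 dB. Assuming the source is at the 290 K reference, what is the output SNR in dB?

22.18 dB

By definition F = SNR_in/SNR_out, so in dB: SNR_out = SNR_in − NF
SNR_out = 31.9 − 9.72 = 22.18 dB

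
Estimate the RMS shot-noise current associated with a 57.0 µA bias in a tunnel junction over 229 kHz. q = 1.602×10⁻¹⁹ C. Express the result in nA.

I_n = √(2qI·B)
2qI·B = 2 × 1.602×10⁻¹⁹ × 5.70×10⁻⁵ × 2.29×10⁵ = 4.18×10⁻¹⁸ A²
I_n = √(4.18×10⁻¹⁸) = 2.05×10⁻⁹ A = 2.05 nA

2.05 nA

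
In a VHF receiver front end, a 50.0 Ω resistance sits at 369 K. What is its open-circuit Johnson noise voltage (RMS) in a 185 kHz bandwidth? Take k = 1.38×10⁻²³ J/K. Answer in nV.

V_n = √(4kTRB)
4kTRB = 4 × 1.38×10⁻²³ × 369 × 5.00×10¹ × 1.85×10⁵ = 1.88×10⁻¹³ V²
V_n = √(1.88×10⁻¹³) = 4.34×10⁻⁷ V = 434 nV

434 nV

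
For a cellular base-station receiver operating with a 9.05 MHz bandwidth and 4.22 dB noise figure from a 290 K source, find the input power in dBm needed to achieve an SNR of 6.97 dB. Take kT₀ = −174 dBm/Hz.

−93.2 dBm

Sensitivity = −174 + 10 log₁₀(B) + NF + SNR_min
= −174 + 69.57 + 4.22 + 6.97
= −93.24 dBm → −93.2 dBm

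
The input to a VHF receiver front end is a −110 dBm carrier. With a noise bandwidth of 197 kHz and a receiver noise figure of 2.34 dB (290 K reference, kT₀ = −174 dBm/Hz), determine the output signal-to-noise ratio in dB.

8.7 dB

Noise floor: N = −174 + 10 log₁₀(B) + NF
10 log₁₀(1.97×10⁵) = 52.94 dB
N = −174 + 52.94 + 2.34 = −118.72 dBm
SNR = P_sig − N = −110 − (−118.72) = 8.72 dB → 8.7 dB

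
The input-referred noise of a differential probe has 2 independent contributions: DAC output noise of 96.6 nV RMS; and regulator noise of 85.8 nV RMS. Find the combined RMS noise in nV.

Uncorrelated sources add in power (mean-square): V_tot = √(ΣV_i²)
V_tot = √[(9.66×10⁻⁸)² + (8.58×10⁻⁸)²] = 1.29×10⁻⁷ V = 129 nV

129 nV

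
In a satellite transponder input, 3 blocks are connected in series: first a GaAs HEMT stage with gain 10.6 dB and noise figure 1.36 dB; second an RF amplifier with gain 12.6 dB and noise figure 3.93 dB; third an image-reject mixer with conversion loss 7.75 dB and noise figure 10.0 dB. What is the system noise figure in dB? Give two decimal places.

Convert to linear (a loss of L dB is a gain of −L dB): F_i = 10^(NF_i/10), G_i = 10^(G_i,dB/10)
  Stage 1: F_1 = 10^(1.36/10) = 1.368, G_1 = 10^(10.6/10) = 11.48
  Stage 2: F_2 = 10^(3.93/10) = 2.472, G_2 = 10^(12.6/10) = 18.20
  Stage 3: F_3 = 10^(10.0/10) = 10.00, G_3 = 10^(−7.75/10) = 0.1679
Friis cascade:
  F = 1.368 + (2.472 − 1)/11.48 + (10.00 − 1)/208.9 = 1.539
NF = 10 log₁₀(1.539) = 1.87 dB

1.87 dB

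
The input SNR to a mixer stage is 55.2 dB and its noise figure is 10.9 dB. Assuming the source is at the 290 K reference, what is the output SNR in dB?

By definition F = SNR_in/SNR_out, so in dB: SNR_out = SNR_in − NF
SNR_out = 55.2 − 10.9 = 44.3 dB

44.3 dB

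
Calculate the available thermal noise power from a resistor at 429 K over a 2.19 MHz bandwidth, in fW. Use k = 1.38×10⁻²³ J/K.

P_n = kTB = 1.38×10⁻²³ × 429 × 2.19×10⁶ = 1.30×10⁻¹⁴ W = 13.0 fW

13.0 fW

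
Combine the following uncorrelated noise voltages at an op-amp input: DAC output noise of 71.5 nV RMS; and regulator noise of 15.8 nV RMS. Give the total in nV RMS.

Uncorrelated sources add in power (mean-square): V_tot = √(ΣV_i²)
V_tot = √[(7.15×10⁻⁸)² + (1.58×10⁻⁸)²] = 7.32×10⁻⁸ V = 73.2 nV

73.2 nV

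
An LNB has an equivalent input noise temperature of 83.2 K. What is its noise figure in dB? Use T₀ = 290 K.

1.10 dB

F = 1 + T_e/T₀ = 1 + 83.2/290 = 1.2869
NF = 10 log₁₀(1.2869) = 1.10 dB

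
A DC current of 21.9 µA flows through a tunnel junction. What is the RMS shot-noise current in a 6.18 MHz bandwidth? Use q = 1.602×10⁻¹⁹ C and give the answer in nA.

6.59 nA

I_n = √(2qI·B)
2qI·B = 2 × 1.602×10⁻¹⁹ × 2.19×10⁻⁵ × 6.18×10⁶ = 4.34×10⁻¹⁷ A²
I_n = √(4.34×10⁻¹⁷) = 6.59×10⁻⁹ A = 6.59 nA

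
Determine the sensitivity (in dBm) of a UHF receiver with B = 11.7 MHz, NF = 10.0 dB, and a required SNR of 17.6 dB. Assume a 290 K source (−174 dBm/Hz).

Sensitivity = −174 + 10 log₁₀(B) + NF + SNR_min
= −174 + 70.68 + 10.0 + 17.6
= −75.72 dBm → −75.7 dBm

−75.7 dBm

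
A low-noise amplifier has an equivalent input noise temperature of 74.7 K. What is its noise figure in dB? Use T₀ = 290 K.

0.995 dB

F = 1 + T_e/T₀ = 1 + 74.7/290 = 1.25759
NF = 10 log₁₀(1.25759) = 0.995 dB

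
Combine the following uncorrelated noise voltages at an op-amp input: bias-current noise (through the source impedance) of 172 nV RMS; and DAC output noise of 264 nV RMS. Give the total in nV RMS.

315 nV

Uncorrelated sources add in power (mean-square): V_tot = √(ΣV_i²)
V_tot = √[(1.72×10⁻⁷)² + (2.64×10⁻⁷)²] = 3.15×10⁻⁷ V = 315 nV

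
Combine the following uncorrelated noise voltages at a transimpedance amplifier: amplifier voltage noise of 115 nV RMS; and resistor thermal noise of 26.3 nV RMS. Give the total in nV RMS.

Uncorrelated sources add in power (mean-square): V_tot = √(ΣV_i²)
V_tot = √[(1.15×10⁻⁷)² + (2.63×10⁻⁸)²] = 1.18×10⁻⁷ V = 118 nV

118 nV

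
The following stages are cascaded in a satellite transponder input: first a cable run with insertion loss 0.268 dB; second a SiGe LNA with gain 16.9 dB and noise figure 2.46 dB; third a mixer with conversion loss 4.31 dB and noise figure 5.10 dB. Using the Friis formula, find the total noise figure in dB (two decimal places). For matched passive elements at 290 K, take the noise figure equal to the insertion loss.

2.84 dB

Convert to linear (a loss of L dB is a gain of −L dB): F_i = 10^(NF_i/10), G_i = 10^(G_i,dB/10)
  Stage 1: F_1 = 10^(0.268/10) = 1.064, G_1 = 10^(−0.268/10) = 0.9402
  Stage 2: F_2 = 10^(2.46/10) = 1.762, G_2 = 10^(16.9/10) = 48.98
  Stage 3: F_3 = 10^(5.10/10) = 3.236, G_3 = 10^(−4.31/10) = 0.3707
Friis cascade:
  F = 1.064 + (1.762 − 1)/0.9402 + (3.236 − 1)/46.05 = 1.923
NF = 10 log₁₀(1.923) = 2.84 dB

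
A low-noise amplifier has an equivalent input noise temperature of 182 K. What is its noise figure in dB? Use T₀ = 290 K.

F = 1 + T_e/T₀ = 1 + 182/290 = 1.62759
NF = 10 log₁₀(1.62759) = 2.12 dB

2.12 dB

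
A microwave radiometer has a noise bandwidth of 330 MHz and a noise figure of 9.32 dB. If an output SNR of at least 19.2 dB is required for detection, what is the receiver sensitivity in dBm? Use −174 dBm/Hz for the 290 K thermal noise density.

Sensitivity = −174 + 10 log₁₀(B) + NF + SNR_min
= −174 + 85.19 + 9.32 + 19.2
= −60.29 dBm → −60.3 dBm

−60.3 dBm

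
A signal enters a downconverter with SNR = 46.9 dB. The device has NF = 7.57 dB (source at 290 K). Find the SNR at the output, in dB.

By definition F = SNR_in/SNR_out, so in dB: SNR_out = SNR_in − NF
SNR_out = 46.9 − 7.57 = 39.33 dB

39.33 dB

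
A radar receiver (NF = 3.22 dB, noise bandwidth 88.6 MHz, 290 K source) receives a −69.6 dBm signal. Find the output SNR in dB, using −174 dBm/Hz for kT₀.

21.7 dB

Noise floor: N = −174 + 10 log₁₀(B) + NF
10 log₁₀(8.86×10⁷) = 79.47 dB
N = −174 + 79.47 + 3.22 = −91.31 dBm
SNR = P_sig − N = −69.6 − (−91.31) = 21.71 dB → 21.7 dB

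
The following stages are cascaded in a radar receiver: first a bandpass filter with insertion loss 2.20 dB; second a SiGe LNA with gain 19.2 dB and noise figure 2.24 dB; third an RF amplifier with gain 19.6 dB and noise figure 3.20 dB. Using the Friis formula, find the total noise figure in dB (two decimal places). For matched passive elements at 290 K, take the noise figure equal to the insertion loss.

4.47 dB

Convert to linear (a loss of L dB is a gain of −L dB): F_i = 10^(NF_i/10), G_i = 10^(G_i,dB/10)
  Stage 1: F_1 = 10^(2.20/10) = 1.660, G_1 = 10^(−2.20/10) = 0.6026
  Stage 2: F_2 = 10^(2.24/10) = 1.675, G_2 = 10^(19.2/10) = 83.18
  Stage 3: F_3 = 10^(3.20/10) = 2.089, G_3 = 10^(19.6/10) = 91.20
Friis cascade:
  F = 1.660 + (1.675 − 1)/0.6026 + (2.089 − 1)/50.12 = 2.801
NF = 10 log₁₀(2.801) = 4.47 dB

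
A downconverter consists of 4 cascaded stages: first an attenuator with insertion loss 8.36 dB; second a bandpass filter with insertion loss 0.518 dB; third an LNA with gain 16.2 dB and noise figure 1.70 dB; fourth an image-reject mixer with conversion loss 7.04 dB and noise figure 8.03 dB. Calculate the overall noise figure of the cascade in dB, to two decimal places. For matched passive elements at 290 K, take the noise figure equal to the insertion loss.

Convert to linear (a loss of L dB is a gain of −L dB): F_i = 10^(NF_i/10), G_i = 10^(G_i,dB/10)
  Stage 1: F_1 = 10^(8.36/10) = 6.855, G_1 = 10^(−8.36/10) = 0.1459
  Stage 2: F_2 = 10^(0.518/10) = 1.127, G_2 = 10^(−0.518/10) = 0.8876
  Stage 3: F_3 = 10^(1.70/10) = 1.479, G_3 = 10^(16.2/10) = 41.69
  Stage 4: F_4 = 10^(8.03/10) = 6.353, G_4 = 10^(−7.04/10) = 0.1977
Friis cascade:
  F = 6.855 + (1.127 − 1)/0.1459 + (1.479 − 1)/0.1295 + (6.353 − 1)/5.398 = 12.42
NF = 10 log₁₀(12.42) = 10.94 dB

10.94 dB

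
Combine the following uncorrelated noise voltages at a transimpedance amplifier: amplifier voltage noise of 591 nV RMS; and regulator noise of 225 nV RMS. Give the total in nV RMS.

Uncorrelated sources add in power (mean-square): V_tot = √(ΣV_i²)
V_tot = √[(5.91×10⁻⁷)² + (2.25×10⁻⁷)²] = 6.32×10⁻⁷ V = 632 nV

632 nV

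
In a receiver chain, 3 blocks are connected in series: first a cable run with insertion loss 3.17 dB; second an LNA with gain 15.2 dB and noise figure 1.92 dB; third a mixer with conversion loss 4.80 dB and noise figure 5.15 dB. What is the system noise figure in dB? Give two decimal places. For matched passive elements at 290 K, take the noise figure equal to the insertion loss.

5.28 dB

Convert to linear (a loss of L dB is a gain of −L dB): F_i = 10^(NF_i/10), G_i = 10^(G_i,dB/10)
  Stage 1: F_1 = 10^(3.17/10) = 2.075, G_1 = 10^(−3.17/10) = 0.4819
  Stage 2: F_2 = 10^(1.92/10) = 1.556, G_2 = 10^(15.2/10) = 33.11
  Stage 3: F_3 = 10^(5.15/10) = 3.273, G_3 = 10^(−4.80/10) = 0.3311
Friis cascade:
  F = 2.075 + (1.556 − 1)/0.4819 + (3.273 − 1)/15.96 = 3.371
NF = 10 log₁₀(3.371) = 5.28 dB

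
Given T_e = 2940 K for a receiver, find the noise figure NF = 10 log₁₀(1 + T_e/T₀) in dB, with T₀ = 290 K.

F = 1 + T_e/T₀ = 1 + 2940/290 = 11.1379
NF = 10 log₁₀(11.1379) = 10.47 dB

10.47 dB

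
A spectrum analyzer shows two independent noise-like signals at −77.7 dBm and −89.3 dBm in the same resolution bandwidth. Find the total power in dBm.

Convert to linear, add, convert back:
P₁ = 1.70×10⁻¹¹ W, P₂ = 1.17×10⁻¹² W
P_tot = 1.82×10⁻¹¹ W → 10 log₁₀(P_tot / 10⁻³) = −77.4 dBm

−77.4 dBm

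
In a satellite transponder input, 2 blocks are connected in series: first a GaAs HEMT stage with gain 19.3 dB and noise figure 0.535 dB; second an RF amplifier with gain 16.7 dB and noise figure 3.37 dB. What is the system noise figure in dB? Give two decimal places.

Convert to linear (a loss of L dB is a gain of −L dB): F_i = 10^(NF_i/10), G_i = 10^(G_i,dB/10)
  Stage 1: F_1 = 10^(0.535/10) = 1.131, G_1 = 10^(19.3/10) = 85.11
  Stage 2: F_2 = 10^(3.37/10) = 2.173, G_2 = 10^(16.7/10) = 46.77
Friis cascade:
  F = 1.131 + (2.173 − 1)/85.11 = 1.145
NF = 10 log₁₀(1.145) = 0.59 dB

0.59 dB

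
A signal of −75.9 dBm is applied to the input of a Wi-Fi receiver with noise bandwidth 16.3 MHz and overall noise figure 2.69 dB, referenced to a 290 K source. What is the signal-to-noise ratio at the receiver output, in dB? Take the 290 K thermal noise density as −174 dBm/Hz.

Noise floor: N = −174 + 10 log₁₀(B) + NF
10 log₁₀(1.63×10⁷) = 72.12 dB
N = −174 + 72.12 + 2.69 = −99.19 dBm
SNR = P_sig − N = −75.9 − (−99.19) = 23.29 dB → 23.3 dB

23.3 dB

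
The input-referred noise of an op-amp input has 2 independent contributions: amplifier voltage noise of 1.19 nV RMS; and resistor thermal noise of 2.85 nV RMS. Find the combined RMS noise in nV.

3.09 nV

Uncorrelated sources add in power (mean-square): V_tot = √(ΣV_i²)
V_tot = √[(1.19×10⁻⁹)² + (2.85×10⁻⁹)²] = 3.09×10⁻⁹ V = 3.09 nV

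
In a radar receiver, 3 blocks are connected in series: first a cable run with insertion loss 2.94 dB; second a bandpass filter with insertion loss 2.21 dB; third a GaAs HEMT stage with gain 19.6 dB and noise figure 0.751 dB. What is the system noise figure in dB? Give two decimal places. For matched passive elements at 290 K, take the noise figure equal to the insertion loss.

Convert to linear (a loss of L dB is a gain of −L dB): F_i = 10^(NF_i/10), G_i = 10^(G_i,dB/10)
  Stage 1: F_1 = 10^(2.94/10) = 1.968, G_1 = 10^(−2.94/10) = 0.5082
  Stage 2: F_2 = 10^(2.21/10) = 1.663, G_2 = 10^(−2.21/10) = 0.6012
  Stage 3: F_3 = 10^(0.751/10) = 1.189, G_3 = 10^(19.6/10) = 91.20
Friis cascade:
  F = 1.968 + (1.663 − 1)/0.5082 + (1.189 − 1)/0.3055 = 3.891
NF = 10 log₁₀(3.891) = 5.90 dB

5.90 dB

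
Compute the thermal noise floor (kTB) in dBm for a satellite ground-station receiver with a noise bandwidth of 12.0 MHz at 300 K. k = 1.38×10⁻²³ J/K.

P_n = kTB = 1.38×10⁻²³ × 300 × 1.20×10⁷ = 4.97×10⁻¹⁴ W
In dBm: 10 log₁₀(4.97×10⁻¹⁴ / 10⁻³) = −103.0 dBm

−103.0 dBm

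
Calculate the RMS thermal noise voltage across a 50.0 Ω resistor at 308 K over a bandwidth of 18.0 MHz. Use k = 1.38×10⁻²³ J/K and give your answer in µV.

3.91 µV

V_n = √(4kTRB)
4kTRB = 4 × 1.38×10⁻²³ × 308 × 5.00×10¹ × 1.80×10⁷ = 1.53×10⁻¹¹ V²
V_n = √(1.53×10⁻¹¹) = 3.91×10⁻⁶ V = 3.91 µV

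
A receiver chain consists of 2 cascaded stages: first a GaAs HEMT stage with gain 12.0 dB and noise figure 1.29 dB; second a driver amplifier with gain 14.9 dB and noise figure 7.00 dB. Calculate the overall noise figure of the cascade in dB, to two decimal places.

2.04 dB

Convert to linear (a loss of L dB is a gain of −L dB): F_i = 10^(NF_i/10), G_i = 10^(G_i,dB/10)
  Stage 1: F_1 = 10^(1.29/10) = 1.346, G_1 = 10^(12.0/10) = 15.85
  Stage 2: F_2 = 10^(7.00/10) = 5.012, G_2 = 10^(14.9/10) = 30.90
Friis cascade:
  F = 1.346 + (5.012 − 1)/15.85 = 1.599
NF = 10 log₁₀(1.599) = 2.04 dB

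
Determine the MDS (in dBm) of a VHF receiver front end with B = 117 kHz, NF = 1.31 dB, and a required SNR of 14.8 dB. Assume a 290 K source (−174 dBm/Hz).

−107.2 dBm

Sensitivity = −174 + 10 log₁₀(B) + NF + SNR_min
= −174 + 50.68 + 1.31 + 14.8
= −107.21 dBm → −107.2 dBm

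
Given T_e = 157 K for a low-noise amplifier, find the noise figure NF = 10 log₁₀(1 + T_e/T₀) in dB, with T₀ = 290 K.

1.88 dB

F = 1 + T_e/T₀ = 1 + 157/290 = 1.54138
NF = 10 log₁₀(1.54138) = 1.88 dB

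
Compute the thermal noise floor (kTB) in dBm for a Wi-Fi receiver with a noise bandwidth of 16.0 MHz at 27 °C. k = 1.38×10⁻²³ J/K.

T = 27 °C + 273.15 = 300.15 K
P_n = kTB = 1.38×10⁻²³ × 300.15 × 1.60×10⁷ = 6.63×10⁻¹⁴ W
In dBm: 10 log₁₀(6.63×10⁻¹⁴ / 10⁻³) = −101.8 dBm

−101.8 dBm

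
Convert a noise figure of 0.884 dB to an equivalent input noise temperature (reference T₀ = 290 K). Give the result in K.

65.5 K

F = 10^(0.884/10) = 1.22574
T_e = (F − 1)·T₀ = (1.22574 − 1) × 290 = 65.5 K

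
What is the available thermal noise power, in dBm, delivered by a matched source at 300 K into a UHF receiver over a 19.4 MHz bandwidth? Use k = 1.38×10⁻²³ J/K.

−101.0 dBm

P_n = kTB = 1.38×10⁻²³ × 300 × 1.94×10⁷ = 8.03×10⁻¹⁴ W
In dBm: 10 log₁₀(8.03×10⁻¹⁴ / 10⁻³) = −101.0 dBm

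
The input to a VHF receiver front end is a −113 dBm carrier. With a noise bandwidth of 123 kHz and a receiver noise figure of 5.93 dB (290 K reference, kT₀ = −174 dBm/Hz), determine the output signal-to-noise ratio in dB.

4.2 dB

Noise floor: N = −174 + 10 log₁₀(B) + NF
10 log₁₀(1.23×10⁵) = 50.9 dB
N = −174 + 50.9 + 5.93 = −117.17 dBm
SNR = P_sig − N = −113 − (−117.17) = 4.17 dB → 4.2 dB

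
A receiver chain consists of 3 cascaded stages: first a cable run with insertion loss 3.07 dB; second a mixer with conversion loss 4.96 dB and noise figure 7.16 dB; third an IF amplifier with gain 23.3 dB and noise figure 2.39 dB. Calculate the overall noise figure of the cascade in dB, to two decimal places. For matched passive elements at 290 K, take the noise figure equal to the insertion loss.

11.82 dB

Convert to linear (a loss of L dB is a gain of −L dB): F_i = 10^(NF_i/10), G_i = 10^(G_i,dB/10)
  Stage 1: F_1 = 10^(3.07/10) = 2.028, G_1 = 10^(−3.07/10) = 0.4932
  Stage 2: F_2 = 10^(7.16/10) = 5.200, G_2 = 10^(−4.96/10) = 0.3192
  Stage 3: F_3 = 10^(2.39/10) = 1.734, G_3 = 10^(23.3/10) = 213.8
Friis cascade:
  F = 2.028 + (5.200 − 1)/0.4932 + (1.734 − 1)/0.1574 = 15.21
NF = 10 log₁₀(15.21) = 11.82 dB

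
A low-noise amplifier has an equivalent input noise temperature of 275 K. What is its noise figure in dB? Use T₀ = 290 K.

F = 1 + T_e/T₀ = 1 + 275/290 = 1.94828
NF = 10 log₁₀(1.94828) = 2.90 dB

2.90 dB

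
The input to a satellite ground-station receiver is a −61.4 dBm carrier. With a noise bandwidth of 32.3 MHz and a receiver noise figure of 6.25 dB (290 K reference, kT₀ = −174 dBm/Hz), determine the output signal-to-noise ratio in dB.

31.3 dB

Noise floor: N = −174 + 10 log₁₀(B) + NF
10 log₁₀(3.23×10⁷) = 75.09 dB
N = −174 + 75.09 + 6.25 = −92.66 dBm
SNR = P_sig − N = −61.4 − (−92.66) = 31.26 dB → 31.3 dB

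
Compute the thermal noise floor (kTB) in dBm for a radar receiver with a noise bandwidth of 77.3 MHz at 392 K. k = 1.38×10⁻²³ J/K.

P_n = kTB = 1.38×10⁻²³ × 392 × 7.73×10⁷ = 4.18×10⁻¹³ W
In dBm: 10 log₁₀(4.18×10⁻¹³ / 10⁻³) = −93.8 dBm

−93.8 dBm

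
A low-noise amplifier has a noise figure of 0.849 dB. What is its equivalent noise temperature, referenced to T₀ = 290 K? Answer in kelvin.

F = 10^(0.849/10) = 1.21591
T_e = (F − 1)·T₀ = (1.21591 − 1) × 290 = 62.6 K

62.6 K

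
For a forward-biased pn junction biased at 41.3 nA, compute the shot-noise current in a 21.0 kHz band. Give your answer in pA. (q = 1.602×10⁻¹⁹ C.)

I_n = √(2qI·B)
2qI·B = 2 × 1.602×10⁻¹⁹ × 4.13×10⁻⁸ × 2.10×10⁴ = 2.78×10⁻²² A²
I_n = √(2.78×10⁻²²) = 1.67×10⁻¹¹ A = 16.7 pA

16.7 pA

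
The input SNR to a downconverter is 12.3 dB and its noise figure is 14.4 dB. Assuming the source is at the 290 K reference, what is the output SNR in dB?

−2.1 dB

By definition F = SNR_in/SNR_out, so in dB: SNR_out = SNR_in − NF
SNR_out = 12.3 − 14.4 = −2.1 dB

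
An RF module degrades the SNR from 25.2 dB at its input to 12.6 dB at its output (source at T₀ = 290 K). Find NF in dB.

NF (dB) = SNR_in(dB) − SNR_out(dB) when the source is at T₀
NF = 25.2 − 12.6 = 12.6 dB

12.6 dB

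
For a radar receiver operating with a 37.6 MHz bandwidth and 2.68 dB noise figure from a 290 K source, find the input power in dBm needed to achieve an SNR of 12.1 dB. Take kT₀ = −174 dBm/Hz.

−83.5 dBm

Sensitivity = −174 + 10 log₁₀(B) + NF + SNR_min
= −174 + 75.75 + 2.68 + 12.1
= −83.47 dBm → −83.5 dBm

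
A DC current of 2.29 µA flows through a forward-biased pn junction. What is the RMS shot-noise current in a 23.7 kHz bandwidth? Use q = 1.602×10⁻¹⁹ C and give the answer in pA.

132 pA

I_n = √(2qI·B)
2qI·B = 2 × 1.602×10⁻¹⁹ × 2.29×10⁻⁶ × 2.37×10⁴ = 1.74×10⁻²⁰ A²
I_n = √(1.74×10⁻²⁰) = 1.32×10⁻¹⁰ A = 132 pA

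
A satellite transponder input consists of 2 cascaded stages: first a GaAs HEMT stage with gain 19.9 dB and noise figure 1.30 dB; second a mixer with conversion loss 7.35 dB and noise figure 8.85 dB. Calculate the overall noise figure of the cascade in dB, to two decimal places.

1.51 dB

Convert to linear (a loss of L dB is a gain of −L dB): F_i = 10^(NF_i/10), G_i = 10^(G_i,dB/10)
  Stage 1: F_1 = 10^(1.30/10) = 1.349, G_1 = 10^(19.9/10) = 97.72
  Stage 2: F_2 = 10^(8.85/10) = 7.674, G_2 = 10^(−7.35/10) = 0.1841
Friis cascade:
  F = 1.349 + (7.674 − 1)/97.72 = 1.417
NF = 10 log₁₀(1.417) = 1.51 dB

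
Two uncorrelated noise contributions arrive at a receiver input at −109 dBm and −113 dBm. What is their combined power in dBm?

−107.5 dBm

Convert to linear, add, convert back:
P₁ = 1.26×10⁻¹⁴ W, P₂ = 5.01×10⁻¹⁵ W
P_tot = 1.76×10⁻¹⁴ W → 10 log₁₀(P_tot / 10⁻³) = −107.5 dBm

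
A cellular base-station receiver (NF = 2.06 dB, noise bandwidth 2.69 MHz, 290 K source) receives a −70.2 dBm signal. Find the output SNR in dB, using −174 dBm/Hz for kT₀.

37.4 dB

Noise floor: N = −174 + 10 log₁₀(B) + NF
10 log₁₀(2.69×10⁶) = 64.3 dB
N = −174 + 64.3 + 2.06 = −107.64 dBm
SNR = P_sig − N = −70.2 − (−107.64) = 37.44 dB → 37.4 dB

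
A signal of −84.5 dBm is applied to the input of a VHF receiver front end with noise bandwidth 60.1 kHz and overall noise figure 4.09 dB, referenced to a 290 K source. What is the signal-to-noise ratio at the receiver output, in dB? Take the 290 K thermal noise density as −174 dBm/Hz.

37.6 dB

Noise floor: N = −174 + 10 log₁₀(B) + NF
10 log₁₀(6.01×10⁴) = 47.79 dB
N = −174 + 47.79 + 4.09 = −122.12 dBm
SNR = P_sig − N = −84.5 − (−122.12) = 37.62 dB → 37.6 dB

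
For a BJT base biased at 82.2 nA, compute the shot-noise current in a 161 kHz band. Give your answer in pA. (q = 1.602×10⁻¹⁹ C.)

65.1 pA

I_n = √(2qI·B)
2qI·B = 2 × 1.602×10⁻¹⁹ × 8.22×10⁻⁸ × 1.61×10⁵ = 4.24×10⁻²¹ A²
I_n = √(4.24×10⁻²¹) = 6.51×10⁻¹¹ A = 65.1 pA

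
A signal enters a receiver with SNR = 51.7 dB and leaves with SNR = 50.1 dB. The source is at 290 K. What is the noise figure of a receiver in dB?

NF (dB) = SNR_in(dB) − SNR_out(dB) when the source is at T₀
NF = 51.7 − 50.1 = 1.6 dB

1.6 dB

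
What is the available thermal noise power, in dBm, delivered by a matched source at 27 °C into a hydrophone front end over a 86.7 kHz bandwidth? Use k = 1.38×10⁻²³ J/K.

−124.4 dBm

T = 27 °C + 273.15 = 300.15 K
P_n = kTB = 1.38×10⁻²³ × 300.15 × 8.67×10⁴ = 3.59×10⁻¹⁶ W
In dBm: 10 log₁₀(3.59×10⁻¹⁶ / 10⁻³) = −124.4 dBm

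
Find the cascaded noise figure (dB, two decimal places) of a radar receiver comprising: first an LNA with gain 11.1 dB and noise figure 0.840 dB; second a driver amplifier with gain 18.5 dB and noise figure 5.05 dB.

1.41 dB

Convert to linear (a loss of L dB is a gain of −L dB): F_i = 10^(NF_i/10), G_i = 10^(G_i,dB/10)
  Stage 1: F_1 = 10^(0.840/10) = 1.213, G_1 = 10^(11.1/10) = 12.88
  Stage 2: F_2 = 10^(5.05/10) = 3.199, G_2 = 10^(18.5/10) = 70.79
Friis cascade:
  F = 1.213 + (3.199 − 1)/12.88 = 1.384
NF = 10 log₁₀(1.384) = 1.41 dB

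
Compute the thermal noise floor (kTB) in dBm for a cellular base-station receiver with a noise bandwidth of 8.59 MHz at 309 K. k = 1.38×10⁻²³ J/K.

−104.4 dBm

P_n = kTB = 1.38×10⁻²³ × 309 × 8.59×10⁶ = 3.66×10⁻¹⁴ W
In dBm: 10 log₁₀(3.66×10⁻¹⁴ / 10⁻³) = −104.4 dBm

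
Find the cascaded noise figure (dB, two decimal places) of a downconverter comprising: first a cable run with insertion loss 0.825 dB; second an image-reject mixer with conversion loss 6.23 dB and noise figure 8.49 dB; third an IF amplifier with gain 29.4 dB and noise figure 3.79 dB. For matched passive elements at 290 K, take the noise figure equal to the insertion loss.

11.93 dB

Convert to linear (a loss of L dB is a gain of −L dB): F_i = 10^(NF_i/10), G_i = 10^(G_i,dB/10)
  Stage 1: F_1 = 10^(0.825/10) = 1.209, G_1 = 10^(−0.825/10) = 0.8270
  Stage 2: F_2 = 10^(8.49/10) = 7.063, G_2 = 10^(−6.23/10) = 0.2382
  Stage 3: F_3 = 10^(3.79/10) = 2.393, G_3 = 10^(29.4/10) = 871.0
Friis cascade:
  F = 1.209 + (7.063 − 1)/0.8270 + (2.393 − 1)/0.1970 = 15.61
NF = 10 log₁₀(15.61) = 11.93 dB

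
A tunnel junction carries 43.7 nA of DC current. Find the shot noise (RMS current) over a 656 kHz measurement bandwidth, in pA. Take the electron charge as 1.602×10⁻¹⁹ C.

I_n = √(2qI·B)
2qI·B = 2 × 1.602×10⁻¹⁹ × 4.37×10⁻⁸ × 6.56×10⁵ = 9.18×10⁻²¹ A²
I_n = √(9.18×10⁻²¹) = 9.58×10⁻¹¹ A = 95.8 pA

95.8 pA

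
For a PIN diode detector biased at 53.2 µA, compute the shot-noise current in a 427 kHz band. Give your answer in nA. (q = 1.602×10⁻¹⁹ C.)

2.70 nA

I_n = √(2qI·B)
2qI·B = 2 × 1.602×10⁻¹⁹ × 5.32×10⁻⁵ × 4.27×10⁵ = 7.28×10⁻¹⁸ A²
I_n = √(7.28×10⁻¹⁸) = 2.70×10⁻⁹ A = 2.70 nA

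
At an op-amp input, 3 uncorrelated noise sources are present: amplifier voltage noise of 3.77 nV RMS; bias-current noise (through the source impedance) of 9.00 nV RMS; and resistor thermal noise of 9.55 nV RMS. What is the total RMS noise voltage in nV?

13.7 nV

Uncorrelated sources add in power (mean-square): V_tot = √(ΣV_i²)
V_tot = √[(3.77×10⁻⁹)² + (9.00×10⁻⁹)² + (9.55×10⁻⁹)²] = 1.37×10⁻⁸ V = 13.7 nV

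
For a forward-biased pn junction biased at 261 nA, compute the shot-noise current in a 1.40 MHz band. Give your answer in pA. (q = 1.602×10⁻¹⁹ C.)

I_n = √(2qI·B)
2qI·B = 2 × 1.602×10⁻¹⁹ × 2.61×10⁻⁷ × 1.40×10⁶ = 1.17×10⁻¹⁹ A²
I_n = √(1.17×10⁻¹⁹) = 3.42×10⁻¹⁰ A = 342 pA

342 pA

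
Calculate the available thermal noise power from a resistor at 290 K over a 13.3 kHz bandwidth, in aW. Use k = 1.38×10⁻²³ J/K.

53.2 aW

P_n = kTB = 1.38×10⁻²³ × 290 × 1.33×10⁴ = 5.32×10⁻¹⁷ W = 53.2 aW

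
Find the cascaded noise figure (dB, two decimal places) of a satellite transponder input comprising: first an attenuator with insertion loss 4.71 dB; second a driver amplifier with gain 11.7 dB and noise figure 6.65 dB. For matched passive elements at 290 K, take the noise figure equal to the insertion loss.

Convert to linear (a loss of L dB is a gain of −L dB): F_i = 10^(NF_i/10), G_i = 10^(G_i,dB/10)
  Stage 1: F_1 = 10^(4.71/10) = 2.958, G_1 = 10^(−4.71/10) = 0.3381
  Stage 2: F_2 = 10^(6.65/10) = 4.624, G_2 = 10^(11.7/10) = 14.79
Friis cascade:
  F = 2.958 + (4.624 − 1)/0.3381 = 13.68
NF = 10 log₁₀(13.68) = 11.36 dB

11.36 dB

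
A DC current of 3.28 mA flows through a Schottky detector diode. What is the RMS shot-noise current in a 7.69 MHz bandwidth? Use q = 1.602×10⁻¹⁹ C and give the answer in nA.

89.9 nA

I_n = √(2qI·B)
2qI·B = 2 × 1.602×10⁻¹⁹ × 3.28×10⁻³ × 7.69×10⁶ = 8.08×10⁻¹⁵ A²
I_n = √(8.08×10⁻¹⁵) = 8.99×10⁻⁸ A = 89.9 nA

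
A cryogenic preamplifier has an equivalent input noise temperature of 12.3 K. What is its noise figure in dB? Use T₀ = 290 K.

0.180 dB

F = 1 + T_e/T₀ = 1 + 12.3/290 = 1.04241
NF = 10 log₁₀(1.04241) = 0.180 dB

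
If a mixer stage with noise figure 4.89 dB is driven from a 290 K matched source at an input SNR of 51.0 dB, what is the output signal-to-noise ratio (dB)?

46.11 dB

By definition F = SNR_in/SNR_out, so in dB: SNR_out = SNR_in − NF
SNR_out = 51.0 − 4.89 = 46.11 dB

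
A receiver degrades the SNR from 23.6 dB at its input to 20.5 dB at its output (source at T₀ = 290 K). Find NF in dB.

NF (dB) = SNR_in(dB) − SNR_out(dB) when the source is at T₀
NF = 23.6 − 20.5 = 3.1 dB

3.1 dB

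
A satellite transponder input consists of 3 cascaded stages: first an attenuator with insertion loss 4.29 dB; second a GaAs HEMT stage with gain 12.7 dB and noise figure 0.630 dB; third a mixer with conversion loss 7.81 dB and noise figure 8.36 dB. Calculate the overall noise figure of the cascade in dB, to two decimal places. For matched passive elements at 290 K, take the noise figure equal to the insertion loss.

5.96 dB

Convert to linear (a loss of L dB is a gain of −L dB): F_i = 10^(NF_i/10), G_i = 10^(G_i,dB/10)
  Stage 1: F_1 = 10^(4.29/10) = 2.685, G_1 = 10^(−4.29/10) = 0.3724
  Stage 2: F_2 = 10^(0.630/10) = 1.156, G_2 = 10^(12.7/10) = 18.62
  Stage 3: F_3 = 10^(8.36/10) = 6.855, G_3 = 10^(−7.81/10) = 0.1656
Friis cascade:
  F = 2.685 + (1.156 − 1)/0.3724 + (6.855 − 1)/6.934 = 3.949
NF = 10 log₁₀(3.949) = 5.96 dB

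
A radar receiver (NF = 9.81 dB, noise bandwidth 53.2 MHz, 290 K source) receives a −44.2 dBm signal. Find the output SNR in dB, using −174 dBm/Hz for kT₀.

42.7 dB

Noise floor: N = −174 + 10 log₁₀(B) + NF
10 log₁₀(5.32×10⁷) = 77.26 dB
N = −174 + 77.26 + 9.81 = −86.93 dBm
SNR = P_sig − N = −44.2 − (−86.93) = 42.73 dB → 42.7 dB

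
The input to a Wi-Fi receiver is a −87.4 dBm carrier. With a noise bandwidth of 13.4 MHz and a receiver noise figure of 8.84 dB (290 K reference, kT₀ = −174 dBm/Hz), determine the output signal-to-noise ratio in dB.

6.5 dB

Noise floor: N = −174 + 10 log₁₀(B) + NF
10 log₁₀(1.34×10⁷) = 71.27 dB
N = −174 + 71.27 + 8.84 = −93.89 dBm
SNR = P_sig − N = −87.4 − (−93.89) = 6.49 dB → 6.5 dB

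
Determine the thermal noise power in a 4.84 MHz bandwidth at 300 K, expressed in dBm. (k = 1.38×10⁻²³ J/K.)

−107.0 dBm

P_n = kTB = 1.38×10⁻²³ × 300 × 4.84×10⁶ = 2.00×10⁻¹⁴ W
In dBm: 10 log₁₀(2.00×10⁻¹⁴ / 10⁻³) = −107.0 dBm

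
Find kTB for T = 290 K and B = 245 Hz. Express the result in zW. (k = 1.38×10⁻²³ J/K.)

980 zW

P_n = kTB = 1.38×10⁻²³ × 290 × 2.45×10² = 9.80×10⁻¹⁹ W = 980 zW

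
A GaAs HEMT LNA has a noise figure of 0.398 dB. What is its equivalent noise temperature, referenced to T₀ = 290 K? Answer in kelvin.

F = 10^(0.398/10) = 1.09597
T_e = (F − 1)·T₀ = (1.09597 − 1) × 290 = 27.8 K

27.8 K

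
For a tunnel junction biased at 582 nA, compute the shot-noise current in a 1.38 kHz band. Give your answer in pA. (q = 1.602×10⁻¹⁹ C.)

I_n = √(2qI·B)
2qI·B = 2 × 1.602×10⁻¹⁹ × 5.82×10⁻⁷ × 1.38×10³ = 2.57×10⁻²² A²
I_n = √(2.57×10⁻²²) = 1.60×10⁻¹¹ A = 16.0 pA

16.0 pA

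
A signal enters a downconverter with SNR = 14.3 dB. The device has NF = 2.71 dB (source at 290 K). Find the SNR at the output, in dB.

11.59 dB

By definition F = SNR_in/SNR_out, so in dB: SNR_out = SNR_in − NF
SNR_out = 14.3 − 2.71 = 11.59 dB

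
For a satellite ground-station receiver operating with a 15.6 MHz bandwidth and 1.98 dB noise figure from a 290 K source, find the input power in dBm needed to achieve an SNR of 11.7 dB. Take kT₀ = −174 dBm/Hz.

−88.4 dBm

Sensitivity = −174 + 10 log₁₀(B) + NF + SNR_min
= −174 + 71.93 + 1.98 + 11.7
= −88.39 dBm → −88.4 dBm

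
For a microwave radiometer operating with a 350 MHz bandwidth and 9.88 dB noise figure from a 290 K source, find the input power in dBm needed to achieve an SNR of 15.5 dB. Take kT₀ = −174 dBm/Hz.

Sensitivity = −174 + 10 log₁₀(B) + NF + SNR_min
= −174 + 85.44 + 9.88 + 15.5
= −63.18 dBm → −63.2 dBm

−63.2 dBm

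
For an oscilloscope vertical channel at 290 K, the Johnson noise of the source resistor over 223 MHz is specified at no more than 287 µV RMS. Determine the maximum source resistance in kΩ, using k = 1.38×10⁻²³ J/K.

Johnson–Nyquist: V_n = √(4kTRB) ⇒ R = V_n² / (4kTB)
4kTB = 4 × 1.38×10⁻²³ × 290 × 2.23×10⁸ = 3.57×10⁻¹²
R = (2.87×10⁻⁴)² / 3.57×10⁻¹² = 2.31×10⁴ Ω = 23.1 kΩ

23.1 kΩ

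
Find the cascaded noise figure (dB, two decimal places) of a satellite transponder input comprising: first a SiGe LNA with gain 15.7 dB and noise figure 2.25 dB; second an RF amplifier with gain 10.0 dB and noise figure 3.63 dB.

2.34 dB

Convert to linear (a loss of L dB is a gain of −L dB): F_i = 10^(NF_i/10), G_i = 10^(G_i,dB/10)
  Stage 1: F_1 = 10^(2.25/10) = 1.679, G_1 = 10^(15.7/10) = 37.15
  Stage 2: F_2 = 10^(3.63/10) = 2.307, G_2 = 10^(10.0/10) = 10.00
Friis cascade:
  F = 1.679 + (2.307 − 1)/37.15 = 1.714
NF = 10 log₁₀(1.714) = 2.34 dB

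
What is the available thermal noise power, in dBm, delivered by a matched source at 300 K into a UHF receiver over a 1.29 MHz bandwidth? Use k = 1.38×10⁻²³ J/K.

P_n = kTB = 1.38×10⁻²³ × 300 × 1.29×10⁶ = 5.34×10⁻¹⁵ W
In dBm: 10 log₁₀(5.34×10⁻¹⁵ / 10⁻³) = −112.7 dBm

−112.7 dBm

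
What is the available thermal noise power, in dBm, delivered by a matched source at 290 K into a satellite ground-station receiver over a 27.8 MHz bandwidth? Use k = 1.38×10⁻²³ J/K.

P_n = kTB = 1.38×10⁻²³ × 290 × 2.78×10⁷ = 1.11×10⁻¹³ W
In dBm: 10 log₁₀(1.11×10⁻¹³ / 10⁻³) = −99.5 dBm

−99.5 dBm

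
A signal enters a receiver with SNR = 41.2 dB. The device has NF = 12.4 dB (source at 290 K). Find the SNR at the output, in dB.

28.8 dB

By definition F = SNR_in/SNR_out, so in dB: SNR_out = SNR_in − NF
SNR_out = 41.2 − 12.4 = 28.8 dB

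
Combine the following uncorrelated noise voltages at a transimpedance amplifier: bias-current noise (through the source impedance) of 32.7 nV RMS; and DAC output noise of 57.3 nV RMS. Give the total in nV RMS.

Uncorrelated sources add in power (mean-square): V_tot = √(ΣV_i²)
V_tot = √[(3.27×10⁻⁸)² + (5.73×10⁻⁸)²] = 6.60×10⁻⁸ V = 66.0 nV

66.0 nV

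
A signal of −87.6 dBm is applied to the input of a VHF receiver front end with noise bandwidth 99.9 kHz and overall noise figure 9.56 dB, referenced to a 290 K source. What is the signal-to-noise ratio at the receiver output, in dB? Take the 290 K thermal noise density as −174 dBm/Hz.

26.8 dB

Noise floor: N = −174 + 10 log₁₀(B) + NF
10 log₁₀(9.99×10⁴) = 50 dB
N = −174 + 50 + 9.56 = −114.44 dBm
SNR = P_sig − N = −87.6 − (−114.44) = 26.84 dB → 26.8 dB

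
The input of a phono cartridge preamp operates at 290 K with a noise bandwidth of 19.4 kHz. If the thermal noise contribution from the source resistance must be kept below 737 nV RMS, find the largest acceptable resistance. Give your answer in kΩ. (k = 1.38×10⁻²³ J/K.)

Johnson–Nyquist: V_n = √(4kTRB) ⇒ R = V_n² / (4kTB)
4kTB = 4 × 1.38×10⁻²³ × 290 × 1.94×10⁴ = 3.11×10⁻¹⁶
R = (7.37×10⁻⁷)² / 3.11×10⁻¹⁶ = 1.75×10³ Ω = 1.75 kΩ

1.75 kΩ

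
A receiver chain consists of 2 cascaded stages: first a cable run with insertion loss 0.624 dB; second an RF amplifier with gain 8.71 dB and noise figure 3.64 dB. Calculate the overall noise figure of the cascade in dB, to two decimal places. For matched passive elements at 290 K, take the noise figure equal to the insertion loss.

Convert to linear (a loss of L dB is a gain of −L dB): F_i = 10^(NF_i/10), G_i = 10^(G_i,dB/10)
  Stage 1: F_1 = 10^(0.624/10) = 1.155, G_1 = 10^(−0.624/10) = 0.8662
  Stage 2: F_2 = 10^(3.64/10) = 2.312, G_2 = 10^(8.71/10) = 7.430
Friis cascade:
  F = 1.155 + (2.312 − 1)/0.8662 = 2.669
NF = 10 log₁₀(2.669) = 4.26 dB

4.26 dB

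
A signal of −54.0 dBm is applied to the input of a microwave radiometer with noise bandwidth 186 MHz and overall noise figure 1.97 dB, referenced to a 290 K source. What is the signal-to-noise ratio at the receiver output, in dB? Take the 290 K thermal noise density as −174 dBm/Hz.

Noise floor: N = −174 + 10 log₁₀(B) + NF
10 log₁₀(1.86×10⁸) = 82.7 dB
N = −174 + 82.7 + 1.97 = −89.33 dBm
SNR = P_sig − N = −54.0 − (−89.33) = 35.33 dB → 35.3 dB

35.3 dB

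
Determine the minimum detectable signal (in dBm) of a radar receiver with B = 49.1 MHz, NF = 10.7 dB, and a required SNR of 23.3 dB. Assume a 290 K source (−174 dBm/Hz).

Sensitivity = −174 + 10 log₁₀(B) + NF + SNR_min
= −174 + 76.91 + 10.7 + 23.3
= −63.09 dBm → −63.1 dBm

−63.1 dBm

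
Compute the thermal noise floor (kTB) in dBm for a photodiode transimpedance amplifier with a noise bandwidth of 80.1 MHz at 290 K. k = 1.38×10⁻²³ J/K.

P_n = kTB = 1.38×10⁻²³ × 290 × 8.01×10⁷ = 3.21×10⁻¹³ W
In dBm: 10 log₁₀(3.21×10⁻¹³ / 10⁻³) = −94.9 dBm

−94.9 dBm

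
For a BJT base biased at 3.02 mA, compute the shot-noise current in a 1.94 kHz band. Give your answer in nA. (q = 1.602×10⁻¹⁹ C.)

1.37 nA

I_n = √(2qI·B)
2qI·B = 2 × 1.602×10⁻¹⁹ × 3.02×10⁻³ × 1.94×10³ = 1.88×10⁻¹⁸ A²
I_n = √(1.88×10⁻¹⁸) = 1.37×10⁻⁹ A = 1.37 nA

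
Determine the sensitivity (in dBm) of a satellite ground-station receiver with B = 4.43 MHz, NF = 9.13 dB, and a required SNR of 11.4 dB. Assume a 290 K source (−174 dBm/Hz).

Sensitivity = −174 + 10 log₁₀(B) + NF + SNR_min
= −174 + 66.46 + 9.13 + 11.4
= −87.01 dBm → −87.0 dBm

−87.0 dBm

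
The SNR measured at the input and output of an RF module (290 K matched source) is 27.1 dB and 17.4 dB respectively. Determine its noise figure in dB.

9.7 dB

NF (dB) = SNR_in(dB) − SNR_out(dB) when the source is at T₀
NF = 27.1 − 17.4 = 9.7 dB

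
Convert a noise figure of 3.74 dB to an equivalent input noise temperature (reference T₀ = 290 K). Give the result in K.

F = 10^(3.74/10) = 2.36592
T_e = (F − 1)·T₀ = (2.36592 − 1) × 290 = 396 K

396 K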